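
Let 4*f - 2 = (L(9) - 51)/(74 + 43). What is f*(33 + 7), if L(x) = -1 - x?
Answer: 1730/117 ≈ 14.786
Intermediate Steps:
f = 173/468 (f = ½ + (((-1 - 1*9) - 51)/(74 + 43))/4 = ½ + (((-1 - 9) - 51)/117)/4 = ½ + ((-10 - 51)*(1/117))/4 = ½ + (-61*1/117)/4 = ½ + (¼)*(-61/117) = ½ - 61/468 = 173/468 ≈ 0.36966)
f*(33 + 7) = 173*(33 + 7)/468 = (173/468)*40 = 1730/117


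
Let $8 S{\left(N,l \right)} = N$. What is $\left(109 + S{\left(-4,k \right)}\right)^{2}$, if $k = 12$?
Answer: $\frac{47089}{4} \approx 11772.0$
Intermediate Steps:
$S{\left(N,l \right)} = \frac{N}{8}$
$\left(109 + S{\left(-4,k \right)}\right)^{2} = \left(109 + \frac{1}{8} \left(-4\right)\right)^{2} = \left(109 - \frac{1}{2}\right)^{2} = \left(\frac{217}{2}\right)^{2} = \frac{47089}{4}$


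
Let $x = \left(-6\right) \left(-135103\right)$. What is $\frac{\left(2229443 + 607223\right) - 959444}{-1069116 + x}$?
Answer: $- \frac{938611}{129249} \approx -7.262$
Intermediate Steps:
$x = 810618$
$\frac{\left(2229443 + 607223\right) - 959444}{-1069116 + x} = \frac{\left(2229443 + 607223\right) - 959444}{-1069116 + 810618} = \frac{2836666 - 959444}{-258498} = 1877222 \left(- \frac{1}{258498}\right) = - \frac{938611}{129249}$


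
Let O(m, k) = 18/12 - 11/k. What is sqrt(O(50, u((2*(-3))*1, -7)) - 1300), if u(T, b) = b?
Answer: I*sqrt(254198)/14 ≈ 36.013*I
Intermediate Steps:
O(m, k) = 3/2 - 11/k (O(m, k) = 18*(1/12) - 11/k = 3/2 - 11/k)
sqrt(O(50, u((2*(-3))*1, -7)) - 1300) = sqrt((3/2 - 11/(-7)) - 1300) = sqrt((3/2 - 11*(-1/7)) - 1300) = sqrt((3/2 + 11/7) - 1300) = sqrt(43/14 - 1300) = sqrt(-18157/14) = I*sqrt(254198)/14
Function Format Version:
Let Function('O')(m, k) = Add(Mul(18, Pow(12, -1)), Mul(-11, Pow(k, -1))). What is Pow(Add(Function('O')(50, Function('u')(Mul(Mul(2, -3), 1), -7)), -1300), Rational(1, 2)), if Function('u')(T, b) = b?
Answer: Mul(Rational(1, 14), I, Pow(254198, Rational(1, 2))) ≈ Mul(36.013, I)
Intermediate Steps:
Function('O')(m, k) = Add(Rational(3, 2), Mul(-11, Pow(k, -1))) (Function('O')(m, k) = Add(Mul(18, Rational(1, 12)), Mul(-11, Pow(k, -1))) = Add(Rational(3, 2), Mul(-11, Pow(k, -1))))
Pow(Add(Function('O')(50, Function('u')(Mul(Mul(2, -3), 1), -7)), -1300), Rational(1, 2)) = Pow(Add(Add(Rational(3, 2), Mul(-11, Pow(-7, -1))), -1300), Rational(1, 2)) = Pow(Add(Add(Rational(3, 2), Mul(-11, Rational(-1, 7))), -1300), Rational(1, 2)) = Pow(Add(Add(Rational(3, 2), Rational(11, 7)), -1300), Rational(1, 2)) = Pow(Add(Rational(43, 14), -1300), Rational(1, 2)) = Pow(Rational(-18157, 14), Rational(1, 2)) = Mul(Rational(1, 14), I, Pow(254198, Rational(1, 2)))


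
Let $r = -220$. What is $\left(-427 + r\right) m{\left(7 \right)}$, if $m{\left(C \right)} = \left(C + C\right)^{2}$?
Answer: $-126812$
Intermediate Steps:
$m{\left(C \right)} = 4 C^{2}$ ($m{\left(C \right)} = \left(2 C\right)^{2} = 4 C^{2}$)
$\left(-427 + r\right) m{\left(7 \right)} = \left(-427 - 220\right) 4 \cdot 7^{2} = - 647 \cdot 4 \cdot 49 = \left(-647\right) 196 = -126812$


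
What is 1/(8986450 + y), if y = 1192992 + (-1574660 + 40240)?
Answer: 1/8645022 ≈ 1.1567e-7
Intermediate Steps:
y = -341428 (y = 1192992 - 1534420 = -341428)
1/(8986450 + y) = 1/(8986450 - 341428) = 1/8645022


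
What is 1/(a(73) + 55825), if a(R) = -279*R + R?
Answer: 1/35531 ≈ 2.8144e-5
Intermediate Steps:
a(R) = -278*R
1/(a(73) + 55825) = 1/(-278*73 + 55825) = 1/(-20294 + 55825) = 1/35531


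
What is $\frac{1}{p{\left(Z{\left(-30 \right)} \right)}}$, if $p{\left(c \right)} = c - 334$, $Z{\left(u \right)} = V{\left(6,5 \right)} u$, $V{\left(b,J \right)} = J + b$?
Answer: $- \frac{1}{664} \approx -0.001506$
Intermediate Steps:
$Z{\left(u \right)} = 11 u$ ($Z{\left(u \right)} = \left(5 + 6\right) u = 11 u$)
$p{\left(c \right)} = -334 + c$
$\frac{1}{p{\left(Z{\left(-30 \right)} \right)}} = \frac{1}{-334 + 11 \left(-30\right)} = \frac{1}{-334 - 330} = \frac{1}{-664} = - \frac{1}{664}$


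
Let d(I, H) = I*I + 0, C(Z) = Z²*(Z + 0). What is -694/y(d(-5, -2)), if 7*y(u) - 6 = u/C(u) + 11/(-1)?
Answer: 1518125/1562 ≈ 971.91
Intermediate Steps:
C(Z) = Z³ (C(Z) = Z²*Z = Z³)
d(I, H) = I² (d(I, H) = I² + 0 = I²)
y(u) = -5/7 + 1/(7*u²) (y(u) = 6/7 + (u/(u³) + 11/(-1))/7 = 6/7 + (u/u³ + 11*(-1))/7 = 6/7 + (u⁻² - 11)/7 = 6/7 + (-11 + u⁻²)/7 = 6/7 + (-11/7 + 1/(7*u²)) = -5/7 + 1/(7*u²))
-694/y(d(-5, -2)) = -694/(-5/7 + 1/(7*((-5)²)²)) = -694/(-5/7 + (⅐)/25²) = -694/(-5/7 + (⅐)*(1/625)) = -694/(-5/7 + 1/4375) = -694/(-3124/4375) = -694*(-4375/3124) = 1518125/1562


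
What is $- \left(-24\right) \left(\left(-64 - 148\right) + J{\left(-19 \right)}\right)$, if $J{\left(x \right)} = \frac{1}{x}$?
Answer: $- \frac{96696}{19} \approx -5089.3$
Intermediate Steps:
$- \left(-24\right) \left(\left(-64 - 148\right) + J{\left(-19 \right)}\right) = - \left(-24\right) \left(\left(-64 - 148\right) + \frac{1}{-19}\right) = - \left(-24\right) \left(-212 - \frac{1}{19}\right) = - \frac{\left(-24\right) \left(-4029\right)}{19} = \left(-1\right) \frac{96696}{19} = - \frac{96696}{19}$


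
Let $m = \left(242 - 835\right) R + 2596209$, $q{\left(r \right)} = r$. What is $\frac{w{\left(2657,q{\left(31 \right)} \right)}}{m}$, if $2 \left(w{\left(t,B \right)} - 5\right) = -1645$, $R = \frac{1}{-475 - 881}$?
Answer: $- \frac{1108530}{3520459997} \approx -0.00031488$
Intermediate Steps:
$R = - \frac{1}{1356}$ ($R = \frac{1}{-1356} = - \frac{1}{1356} \approx -0.00073746$)
$w{\left(t,B \right)} = - \frac{1635}{2}$ ($w{\left(t,B \right)} = 5 + \frac{1}{2} \left(-1645\right) = 5 - \frac{1645}{2} = - \frac{1635}{2}$)
$m = \frac{3520459997}{1356}$ ($m = \left(242 - 835\right) \left(- \frac{1}{1356}\right) + 2596209 = \left(-593\right) \left(- \frac{1}{1356}\right) + 2596209 = \frac{593}{1356} + 2596209 = \frac{3520459997}{1356} \approx 2.5962 \cdot 10^{6}$)
$\frac{w{\left(2657,q{\left(31 \right)} \right)}}{m} = - \frac{1635}{2 \cdot \frac{3520459997}{1356}} = \left(- \frac{1635}{2}\right) \frac{1356}{3520459997} = - \frac{1108530}{3520459997}$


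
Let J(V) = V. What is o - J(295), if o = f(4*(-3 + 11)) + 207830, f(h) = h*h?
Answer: 208559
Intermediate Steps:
f(h) = h**2
o = 208854 (o = (4*(-3 + 11))**2 + 207830 = (4*8)**2 + 207830 = 32**2 + 207830 = 1024 + 207830 = 208854)
o - J(295) = 208854 - 1*295 = 208854 - 295 = 208559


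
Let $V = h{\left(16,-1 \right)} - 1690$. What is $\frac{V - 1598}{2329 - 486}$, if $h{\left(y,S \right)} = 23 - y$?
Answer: $- \frac{3281}{1843} \approx -1.7802$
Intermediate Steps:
$V = -1683$ ($V = \left(23 - 16\right) - 1690 = 7 - 1690 = -1683$)
$\frac{V - 1598}{2329 - 486} = \frac{-1683 - 1598}{2329 - 486} = - \frac{3281}{2329 + \left(-2480 + 1994\right)} = - \frac{3281}{2329 - 486} = - \frac{3281}{1843}$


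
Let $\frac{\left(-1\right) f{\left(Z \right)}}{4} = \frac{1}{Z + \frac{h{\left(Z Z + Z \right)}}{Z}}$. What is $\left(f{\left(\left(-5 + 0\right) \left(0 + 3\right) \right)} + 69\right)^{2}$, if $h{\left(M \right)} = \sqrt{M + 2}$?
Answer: $\frac{12194043811209}{2541470569} - \frac{838079280 \sqrt{53}}{2541470569} \approx 4795.6$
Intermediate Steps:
$h{\left(M \right)} = \sqrt{2 + M}$
$f{\left(Z \right)} = - \frac{4}{Z + \frac{\sqrt{2 + Z + Z^{2}}}{Z}}$ ($f{\left(Z \right)} = - \frac{4}{Z + \frac{\sqrt{2 + \left(Z Z + Z\right)}}{Z}} = - \frac{4}{Z + \frac{\sqrt{2 + \left(Z^{2} + Z\right)}}{Z}} = - \frac{4}{Z + \frac{\sqrt{2 + \left(Z + Z^{2}\right)}}{Z}} = - \frac{4}{Z + \frac{\sqrt{2 + Z + Z^{2}}}{Z}}$)
$\left(f{\left(\left(-5 + 0\right) \left(0 + 3\right) \right)} + 69\right)^{2} = \left(- \frac{4 \left(-5 + 0\right) \left(0 + 3\right)}{\left(\left(-5 + 0\right) \left(0 + 3\right)\right)^{2} + \sqrt{2 + \left(-5 + 0\right) \left(0 + 3\right) \left(1 + \left(-5 + 0\right) \left(0 + 3\right)\right)}} + 69\right)^{2} = \left(- \frac{4 \left(\left(-5\right) 3\right)}{\left(\left(-5\right) 3\right)^{2} + \sqrt{2 + \left(-5\right) 3 \left(1 - 15\right)}} + 69\right)^{2} = \left(\left(-4\right) \left(-15\right) \frac{1}{\left(-15\right)^{2} + \sqrt{2 - 15 \left(1 - 15\right)}} + 69\right)^{2} = \left(\left(-4\right) \left(-15\right) \frac{1}{225 + \sqrt{2 - -210}} + 69\right)^{2} = \left(\left(-4\right) \left(-15\right) \frac{1}{225 + \sqrt{2 + 210}} + 69\right)^{2} = \left(\left(-4\right) \left(-15\right) \frac{1}{225 + \sqrt{212}} + 69\right)^{2} = \left(\left(-4\right) \left(-15\right) \frac{1}{225 + 2 \sqrt{53}} + 69\right)^{2} = \left(\frac{60}{225 + 2 \sqrt{53}} + 69\right)^{2} = \left(69 + \frac{60}{225 + 2 \sqrt{53}}\right)^{2}$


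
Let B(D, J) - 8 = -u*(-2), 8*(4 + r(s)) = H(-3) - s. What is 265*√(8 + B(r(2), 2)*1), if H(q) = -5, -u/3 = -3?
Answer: 265*√34 ≈ 1545.2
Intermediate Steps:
u = 9 (u = -3*(-3) = 9)
r(s) = -37/8 - s/8 (r(s) = -4 + (-5 - s)/8 = -4 + (-5/8 - s/8) = -37/8 - s/8)
B(D, J) = 26 (B(D, J) = 8 - 1*9*(-2) = 8 - 9*(-2) = 8 + 18 = 26)
265*√(8 + B(r(2), 2)*1) = 265*√(8 + 26*1) = 265*√(8 + 26) = 265*√34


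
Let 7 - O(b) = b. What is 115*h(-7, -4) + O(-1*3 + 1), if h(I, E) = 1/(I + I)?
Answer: 11/14 ≈ 0.78571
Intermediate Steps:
O(b) = 7 - b
h(I, E) = 1/(2*I)
115*h(-7, -4) + O(-1*3 + 1) = 115*((½)/(-7)) + (7 - (-1*3 + 1)) = 115*((½)*(-⅐)) + (7 - (-3 + 1)) = 115*(-1/14) + (7 - 1*(-2)) = -115/14 + (7 + 2) = -115/14 + 9 = 11/14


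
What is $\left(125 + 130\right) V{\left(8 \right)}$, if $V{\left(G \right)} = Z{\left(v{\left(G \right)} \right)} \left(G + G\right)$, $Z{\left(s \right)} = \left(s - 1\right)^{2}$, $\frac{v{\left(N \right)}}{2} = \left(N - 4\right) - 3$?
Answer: $4080$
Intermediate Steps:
$v{\left(N \right)} = -14 + 2 N$ ($v{\left(N \right)} = 2 \left(\left(N - 4\right) - 3\right) = 2 \left(\left(-4 + N\right) - 3\right) = 2 \left(-7 + N\right) = -14 + 2 N$)
$Z{\left(s \right)} = \left(-1 + s\right)^{2}$
$V{\left(G \right)} = 2 G \left(-15 + 2 G\right)^{2}$ ($V{\left(G \right)} = \left(-1 + \left(-14 + 2 G\right)\right)^{2} \left(G + G\right) = \left(-15 + 2 G\right)^{2} \cdot 2 G = 2 G \left(-15 + 2 G\right)^{2}$)
$\left(125 + 130\right) V{\left(8 \right)} = \left(125 + 130\right) 2 \cdot 8 \left(-15 + 2 \cdot 8\right)^{2} = 255 \cdot 2 \cdot 8 \left(-15 + 16\right)^{2} = 255 \cdot 2 \cdot 8 \cdot 1^{2} = 255 \cdot 2 \cdot 8 \cdot 1 = 255 \cdot 16 = 4080$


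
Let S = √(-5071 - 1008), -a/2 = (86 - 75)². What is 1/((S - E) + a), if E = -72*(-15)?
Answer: -1322/1753763 - I*√6079/1753763 ≈ -0.00075381 - 4.4457e-5*I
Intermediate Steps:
E = 1080
a = -242 (a = -2*(86 - 75)² = -2*11² = -2*121 = -242)
S = I*√6079 (S = √(-6079) = I*√6079 ≈ 77.968*I)
1/((S - E) + a) = 1/((I*√6079 - 1*1080) - 242) = 1/((I*√6079 - 1080) - 242) = 1/((-1080 + I*√6079) - 242) = 1/(-1322 + I*√6079)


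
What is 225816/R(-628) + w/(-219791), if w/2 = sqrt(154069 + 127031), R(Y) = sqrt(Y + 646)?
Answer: 37636*sqrt(2) - 20*sqrt(2811)/219791 ≈ 53225.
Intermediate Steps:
R(Y) = sqrt(646 + Y)
w = 20*sqrt(2811) (w = 2*sqrt(154069 + 127031) = 2*sqrt(281100) = 2*(10*sqrt(2811)) = 20*sqrt(2811) ≈ 1060.4)
225816/R(-628) + w/(-219791) = 225816/(sqrt(646 - 628)) + (20*sqrt(2811))/(-219791) = 225816/(sqrt(18)) + (20*sqrt(2811))*(-1/219791) = 225816/((3*sqrt(2))) - 20*sqrt(2811)/219791 = 225816*(sqrt(2)/6) - 20*sqrt(2811)/219791 = 37636*sqrt(2) - 20*sqrt(2811)/219791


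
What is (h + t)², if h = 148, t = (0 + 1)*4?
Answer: 23104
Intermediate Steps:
t = 4 (t = 1*4 = 4)
(h + t)² = (148 + 4)² = 152² = 23104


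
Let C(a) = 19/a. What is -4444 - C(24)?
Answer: -106675/24 ≈ -4444.8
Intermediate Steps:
-4444 - C(24) = -4444 - 19/24 = -106675/24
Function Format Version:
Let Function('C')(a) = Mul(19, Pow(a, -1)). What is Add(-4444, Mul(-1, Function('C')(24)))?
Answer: Rational(-106675, 24) ≈ -4444.8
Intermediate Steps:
Add(-4444, Mul(-1, Function('C')(24))) = Add(-4444, Mul(-1, Mul(19, Pow(24, -1)))) = Add(-4444, Mul(-1, Mul(19, Rational(1, 24)))) = Add(-4444, Mul(-1, Rational(19, 24))) = Add(-4444, Rational(-19, 24)) = Rational(-106675, 24)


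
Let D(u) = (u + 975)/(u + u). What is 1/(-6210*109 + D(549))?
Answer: -183/123870616 ≈ -1.4773e-6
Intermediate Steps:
D(u) = (975 + u)/(2*u) (D(u) = (975 + u)/((2*u)) = (975 + u)*(1/(2*u)) = (975 + u)/(2*u))
1/(-6210*109 + D(549)) = 1/(-6210*109 + (1/2)*(975 + 549)/549) = 1/(-676890 + (1/2)*(1/549)*1524) = 1/(-676890 + 254/183) = 1/(-123870616/183) = -183/123870616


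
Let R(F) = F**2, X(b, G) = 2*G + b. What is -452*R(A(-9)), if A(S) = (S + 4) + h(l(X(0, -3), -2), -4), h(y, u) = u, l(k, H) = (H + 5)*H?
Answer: -36612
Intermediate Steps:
X(b, G) = b + 2*G
l(k, H) = H*(5 + H) (l(k, H) = (5 + H)*H = H*(5 + H))
A(S) = S (A(S) = (S + 4) - 4 = (4 + S) - 4 = S)
-452*R(A(-9)) = -452*(-9)**2 = -452*81 = -36612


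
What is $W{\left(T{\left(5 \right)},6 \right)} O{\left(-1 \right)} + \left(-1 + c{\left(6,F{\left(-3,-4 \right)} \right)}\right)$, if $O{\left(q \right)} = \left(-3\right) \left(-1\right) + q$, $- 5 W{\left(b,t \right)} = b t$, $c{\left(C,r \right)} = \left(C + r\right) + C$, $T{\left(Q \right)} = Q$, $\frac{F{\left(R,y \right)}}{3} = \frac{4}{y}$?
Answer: $-4$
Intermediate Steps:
$F{\left(R,y \right)} = \frac{12}{y}$ ($F{\left(R,y \right)} = 3 \frac{4}{y} = \frac{12}{y}$)
$c{\left(C,r \right)} = r + 2 C$
$W{\left(b,t \right)} = - \frac{b t}{5}$
$O{\left(q \right)} = 3 + q$
$W{\left(T{\left(5 \right)},6 \right)} O{\left(-1 \right)} + \left(-1 + c{\left(6,F{\left(-3,-4 \right)} \right)}\right) = \left(- \frac{1}{5}\right) 5 \cdot 6 \left(3 - 1\right) + \left(-1 + \left(\frac{12}{-4} + 2 \cdot 6\right)\right) = \left(-6\right) 2 + \left(-1 + \left(12 \left(- \frac{1}{4}\right) + 12\right)\right) = -12 + \left(-1 + \left(-3 + 12\right)\right) = -12 + \left(-1 + 9\right) = -12 + 8 = -4$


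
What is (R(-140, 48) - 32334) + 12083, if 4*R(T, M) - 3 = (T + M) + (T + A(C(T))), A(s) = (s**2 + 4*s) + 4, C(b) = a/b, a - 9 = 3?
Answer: -24876484/1225 ≈ -20307.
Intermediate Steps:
a = 12 (a = 9 + 3 = 12)
C(b) = 12/b
A(s) = 4 + s**2 + 4*s
R(T, M) = 7/4 + T/2 + 12/T + 36/T**2 + M/4 (R(T, M) = 3/4 + ((T + M) + (T + (4 + (12/T)**2 + 4*(12/T))))/4 = 3/4 + ((M + T) + (T + (4 + 144/T**2 + 48/T)))/4 = 3/4 + ((M + T) + (T + (4 + 48/T + 144/T**2)))/4 = 3/4 + ((M + T) + (4 + T + 48/T + 144/T**2))/4 = 3/4 + (4 + M + 2*T + 48/T + 144/T**2)/4 = 3/4 + (1 + T/2 + 12/T + 36/T**2 + M/4) = 7/4 + T/2 + 12/T + 36/T**2 + M/4)
(R(-140, 48) - 32334) + 12083 = ((7/4 + (1/2)*(-140) + 12/(-140) + 36/(-140)**2 + (1/4)*48) - 32334) + 12083 = ((7/4 - 70 + 12*(-1/140) + 36*(1/19600) + 12) - 32334) + 12083 = ((7/4 - 70 - 3/35 + 9/4900 + 12) - 32334) + 12083 = (-69009/1225 - 32334) + 12083 = -39678159/1225 + 12083 = -24876484/1225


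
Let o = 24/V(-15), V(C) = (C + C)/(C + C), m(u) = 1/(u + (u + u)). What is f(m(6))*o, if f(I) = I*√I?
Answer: 2*√2/9 ≈ 0.31427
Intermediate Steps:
m(u) = 1/(3*u) (m(u) = 1/(u + 2*u) = 1/(3*u))
V(C) = 1 (V(C) = (2*C)/((2*C)) = (2*C)*(1/(2*C)) = 1)
f(I) = I^(3/2)
o = 24 (o = 24/1 = 24*1 = 24)
f(m(6))*o = ((⅓)/6)^(3/2)*24 = ((⅓)*(⅙))^(3/2)*24 = (1/18)^(3/2)*24 = (√2/108)*24 = 2*√2/9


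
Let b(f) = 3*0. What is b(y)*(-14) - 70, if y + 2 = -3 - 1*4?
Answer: -70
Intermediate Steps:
y = -9 (y = -2 + (-3 - 1*4) = -2 + (-3 - 4) = -2 - 7 = -9)
b(f) = 0
b(y)*(-14) - 70 = 0*(-14) - 70 = 0 - 70 = -70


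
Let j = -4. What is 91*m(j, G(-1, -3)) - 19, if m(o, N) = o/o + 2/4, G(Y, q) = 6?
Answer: 235/2 ≈ 117.50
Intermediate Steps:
m(o, N) = 3/2 (m(o, N) = 1 + 2*(¼) = 1 + ½ = 3/2)
91*m(j, G(-1, -3)) - 19 = 91*(3/2) - 19 = 273/2 - 19 = 235/2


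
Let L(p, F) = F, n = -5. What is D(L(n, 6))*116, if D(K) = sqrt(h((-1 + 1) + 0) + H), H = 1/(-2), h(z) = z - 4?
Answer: 174*I*sqrt(2) ≈ 246.07*I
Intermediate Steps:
h(z) = -4 + z
H = -1/2 (H = 1*(-1/2) = -1/2 ≈ -0.50000)
D(K) = 3*I*sqrt(2)/2 (D(K) = sqrt((-4 + ((-1 + 1) + 0)) - 1/2) = sqrt((-4 + (0 + 0)) - 1/2) = sqrt((-4 + 0) - 1/2) = sqrt(-4 - 1/2) = sqrt(-9/2) = 3*I*sqrt(2)/2)
D(L(n, 6))*116 = (3*I*sqrt(2)/2)*116 = 174*I*sqrt(2)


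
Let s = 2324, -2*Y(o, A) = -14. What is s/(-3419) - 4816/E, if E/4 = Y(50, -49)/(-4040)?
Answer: 2375792396/3419 ≈ 6.9488e+5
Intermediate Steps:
Y(o, A) = 7 (Y(o, A) = -½*(-14) = 7)
E = -7/1010 (E = 4*(7/(-4040)) = 4*(7*(-1/4040)) = 4*(-7/4040) = -7/1010 ≈ -0.0069307)
s/(-3419) - 4816/E = 2324/(-3419) - 4816/(-7/1010) = 2324*(-1/3419) - 4816*(-1010/7) = -2324/3419 + 694880 = 2375792396/3419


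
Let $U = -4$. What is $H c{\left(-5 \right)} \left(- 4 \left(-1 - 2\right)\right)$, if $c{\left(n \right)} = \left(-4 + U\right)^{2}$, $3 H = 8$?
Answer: $2048$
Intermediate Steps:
$H = \frac{8}{3}$ ($H = \frac{1}{3} \cdot 8 = \frac{8}{3} \approx 2.6667$)
$c{\left(n \right)} = 64$ ($c{\left(n \right)} = \left(-4 - 4\right)^{2} = \left(-8\right)^{2} = 64$)
$H c{\left(-5 \right)} \left(- 4 \left(-1 - 2\right)\right) = \frac{8}{3} \cdot 64 \left(- 4 \left(-1 - 2\right)\right) = \frac{512 \left(\left(-4\right) \left(-3\right)\right)}{3} = \frac{512}{3} \cdot 12 = 2048$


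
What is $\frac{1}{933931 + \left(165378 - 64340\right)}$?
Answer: $\frac{1}{1034969} \approx 9.6621 \cdot 10^{-7}$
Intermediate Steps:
$\frac{1}{933931 + \left(165378 - 64340\right)} = \frac{1}{933931 + 101038} = \frac{1}{1034969}$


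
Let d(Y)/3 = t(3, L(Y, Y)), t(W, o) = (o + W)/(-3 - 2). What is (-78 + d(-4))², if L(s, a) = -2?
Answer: 154449/25 ≈ 6178.0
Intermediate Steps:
t(W, o) = -W/5 - o/5 (t(W, o) = (W + o)/(-5) = (W + o)*(-⅕) = -W/5 - o/5)
d(Y) = -⅗ (d(Y) = 3*(-⅕*3 - ⅕*(-2)) = 3*(-⅗ + ⅖) = 3*(-⅕) = -⅗)
(-78 + d(-4))² = (-78 - ⅗)² = (-393/5)² = 154449/25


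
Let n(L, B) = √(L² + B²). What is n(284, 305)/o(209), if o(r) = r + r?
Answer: √173681/418 ≈ 0.99701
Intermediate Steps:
o(r) = 2*r
n(L, B) = √(B² + L²)
n(284, 305)/o(209) = √(305² + 284²)/((2*209)) = √(93025 + 80656)/418 = √173681*(1/418) = √173681/418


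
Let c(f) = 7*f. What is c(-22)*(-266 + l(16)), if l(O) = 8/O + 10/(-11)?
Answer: 41027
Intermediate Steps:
l(O) = -10/11 + 8/O (l(O) = 8/O + 10*(-1/11) = 8/O - 10/11 = -10/11 + 8/O)
c(-22)*(-266 + l(16)) = (7*(-22))*(-266 + (-10/11 + 8/16)) = -154*(-266 + (-10/11 + 8*(1/16))) = -154*(-266 + (-10/11 + 1/2)) = -154*(-266 - 9/22) = -154*(-5861/22) = 41027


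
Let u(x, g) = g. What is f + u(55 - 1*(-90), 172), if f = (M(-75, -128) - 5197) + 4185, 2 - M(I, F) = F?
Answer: -710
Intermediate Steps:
M(I, F) = 2 - F
f = -882 (f = ((2 - 1*(-128)) - 5197) + 4185 = ((2 + 128) - 5197) + 4185 = (130 - 5197) + 4185 = -5067 + 4185 = -882)
f + u(55 - 1*(-90), 172) = -882 + 172 = -710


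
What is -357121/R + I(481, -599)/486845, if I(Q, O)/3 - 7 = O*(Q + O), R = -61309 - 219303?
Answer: 233371118249/136614549140 ≈ 1.7082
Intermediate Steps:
R = -280612
I(Q, O) = 21 + 3*O*(O + Q) (I(Q, O) = 21 + 3*(O*(Q + O)) = 21 + 3*(O*(O + Q)) = 21 + 3*O*(O + Q))
-357121/R + I(481, -599)/486845 = -357121/(-280612) + (21 + 3*(-599)² + 3*(-599)*481)/486845 = -357121*(-1/280612) + (21 + 3*358801 - 864357)*(1/486845) = 357121/280612 + (21 + 1076403 - 864357)*(1/486845) = 357121/280612 + 212067*(1/486845) = 357121/280612 + 212067/486845 = 233371118249/136614549140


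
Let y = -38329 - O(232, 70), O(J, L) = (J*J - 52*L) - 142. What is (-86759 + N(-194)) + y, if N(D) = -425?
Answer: -175555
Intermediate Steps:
O(J, L) = -142 + J**2 - 52*L (O(J, L) = (J**2 - 52*L) - 142 = -142 + J**2 - 52*L)
y = -88371 (y = -38329 - (-142 + 232**2 - 52*70) = -38329 - (-142 + 53824 - 3640) = -38329 - 1*50042 = -38329 - 50042 = -88371)
(-86759 + N(-194)) + y = (-86759 - 425) - 88371 = -87184 - 88371 = -175555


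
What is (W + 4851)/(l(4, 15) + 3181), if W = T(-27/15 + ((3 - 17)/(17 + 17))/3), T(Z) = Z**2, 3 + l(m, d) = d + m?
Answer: 315680311/207884925 ≈ 1.5185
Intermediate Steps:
l(m, d) = -3 + d + m (l(m, d) = -3 + (d + m) = -3 + d + m)
W = 244036/65025 (W = (-27/15 + ((3 - 17)/(17 + 17))/3)**2 = (-27*1/15 - 14/34*(1/3))**2 = (-9/5 - 14*1/34*(1/3))**2 = (-9/5 - 7/17*1/3)**2 = (-9/5 - 7/51)**2 = (-494/255)**2 = 244036/65025 ≈ 3.7530)
(W + 4851)/(l(4, 15) + 3181) = (244036/65025 + 4851)/((-3 + 15 + 4) + 3181) = 315680311/(65025*(16 + 3181)) = (315680311/65025)/3197 = (315680311/65025)*(1/3197) = 315680311/207884925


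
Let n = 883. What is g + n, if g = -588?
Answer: 295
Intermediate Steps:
g + n = -588 + 883 = 295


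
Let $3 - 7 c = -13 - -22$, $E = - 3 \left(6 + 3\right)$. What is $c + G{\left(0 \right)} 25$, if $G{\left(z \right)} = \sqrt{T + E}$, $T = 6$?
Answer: $- \frac{6}{7} + 25 i \sqrt{21} \approx -0.85714 + 114.56 i$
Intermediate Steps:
$E = -27$ ($E = \left(-3\right) 9 = -27$)
$c = - \frac{6}{7}$ ($c = \frac{3}{7} - \frac{-13 - -22}{7} = \frac{3}{7} - \frac{-13 + 22}{7} = \frac{3}{7} - \frac{9}{7} = - \frac{6}{7} \approx -0.85714$)
$G{\left(z \right)} = i \sqrt{21}$ ($G{\left(z \right)} = \sqrt{6 - 27} = \sqrt{-21} = i \sqrt{21}$)
$c + G{\left(0 \right)} 25 = - \frac{6}{7} + i \sqrt{21} \cdot 25 = - \frac{6}{7} + 25 i \sqrt{21}$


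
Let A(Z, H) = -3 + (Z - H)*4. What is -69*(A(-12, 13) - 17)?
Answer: 8280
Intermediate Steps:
A(Z, H) = -3 - 4*H + 4*Z (A(Z, H) = -3 + (-4*H + 4*Z) = -3 - 4*H + 4*Z)
-69*(A(-12, 13) - 17) = -69*((-3 - 4*13 + 4*(-12)) - 17) = -69*((-3 - 52 - 48) - 17) = -69*(-103 - 17) = -69*(-120) = 8280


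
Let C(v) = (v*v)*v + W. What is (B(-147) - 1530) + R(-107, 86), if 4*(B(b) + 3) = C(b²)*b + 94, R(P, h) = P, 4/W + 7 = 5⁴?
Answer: -152777207613704685/412 ≈ -3.7082e+14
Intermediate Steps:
W = 2/309 (W = 4/(-7 + 5⁴) = 4/(-7 + 625) = 4/618 = 4*(1/618) = 2/309 ≈ 0.0064725)
C(v) = 2/309 + v³ (C(v) = (v*v)*v + 2/309 = v²*v + 2/309 = v³ + 2/309 = 2/309 + v³)
B(b) = 41/2 + b*(2/309 + b⁶)/4 (B(b) = -3 + ((2/309 + (b²)³)*b + 94)/4 = -3 + ((2/309 + b⁶)*b + 94)/4 = -3 + (b*(2/309 + b⁶) + 94)/4 = -3 + (94 + b*(2/309 + b⁶))/4 = -3 + (47/2 + b*(2/309 + b⁶)/4) = 41/2 + b*(2/309 + b⁶)/4)
(B(-147) - 1530) + R(-107, 86) = ((41/2 + (1/1236)*(-147)*(2 + 309*(-147)⁶)) - 1530) - 107 = ((41/2 + (1/1236)*(-147)*(2 + 309*10090298369529)) - 1530) - 107 = ((41/2 + (1/1236)*(-147)*(2 + 3117902196184461)) - 1530) - 107 = ((41/2 + (1/1236)*(-147)*3117902196184463) - 1530) - 107 = ((41/2 - 152777207613038687/412) - 1530) - 107 = (-152777207613030241/412 - 1530) - 107 = -152777207613660601/412 - 107 = -152777207613704685/412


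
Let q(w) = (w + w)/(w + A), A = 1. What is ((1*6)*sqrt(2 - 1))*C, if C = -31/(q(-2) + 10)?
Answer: -93/7 ≈ -13.286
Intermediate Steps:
q(w) = 2*w/(1 + w) (q(w) = (w + w)/(w + 1) = (2*w)/(1 + w) = 2*w/(1 + w))
C = -31/14 (C = -31/(2*(-2)/(1 - 2) + 10) = -31/(2*(-2)/(-1) + 10) = -31/(2*(-2)*(-1) + 10) = -31/(4 + 10) = -31/14 ≈ -2.2143)
((1*6)*sqrt(2 - 1))*C = ((1*6)*sqrt(2 - 1))*(-31/14) = (6*sqrt(1))*(-31/14) = (6*1)*(-31/14) = 6*(-31/14) = -93/7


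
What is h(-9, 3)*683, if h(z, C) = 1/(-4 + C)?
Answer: -683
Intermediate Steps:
h(-9, 3)*683 = 683/(-4 + 3) = 683/(-1) = -1*683 = -683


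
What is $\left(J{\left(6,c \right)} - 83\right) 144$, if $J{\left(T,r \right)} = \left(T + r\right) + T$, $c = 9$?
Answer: $-8928$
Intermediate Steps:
$J{\left(T,r \right)} = r + 2 T$
$\left(J{\left(6,c \right)} - 83\right) 144 = \left(\left(9 + 2 \cdot 6\right) - 83\right) 144 = \left(\left(9 + 12\right) - 83\right) 144 = \left(21 - 83\right) 144 = \left(-62\right) 144 = -8928$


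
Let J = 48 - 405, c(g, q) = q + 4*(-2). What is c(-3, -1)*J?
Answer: 3213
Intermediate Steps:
c(g, q) = -8 + q (c(g, q) = q - 8 = -8 + q)
J = -357
c(-3, -1)*J = (-8 - 1)*(-357) = -9*(-357) = 3213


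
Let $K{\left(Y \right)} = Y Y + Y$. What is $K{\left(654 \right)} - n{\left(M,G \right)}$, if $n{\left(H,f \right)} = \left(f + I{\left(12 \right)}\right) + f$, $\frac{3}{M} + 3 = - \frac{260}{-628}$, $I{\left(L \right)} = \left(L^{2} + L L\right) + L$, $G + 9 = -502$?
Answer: $429092$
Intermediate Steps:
$G = -511$ ($G = -9 - 502 = -511$)
$I{\left(L \right)} = L + 2 L^{2}$ ($I{\left(L \right)} = \left(L^{2} + L^{2}\right) + L = 2 L^{2} + L = L + 2 L^{2}$)
$M = - \frac{471}{406}$ ($M = \frac{3}{-3 - \frac{260}{-628}} = \frac{3}{-3 - - \frac{65}{157}} = \frac{3}{-3 + \frac{65}{157}} = \frac{3}{- \frac{406}{157}} = 3 \left(- \frac{157}{406}\right) = - \frac{471}{406} \approx -1.1601$)
$K{\left(Y \right)} = Y + Y^{2}$ ($K{\left(Y \right)} = Y^{2} + Y = Y + Y^{2}$)
$n{\left(H,f \right)} = 300 + 2 f$ ($n{\left(H,f \right)} = \left(f + 12 \left(1 + 2 \cdot 12\right)\right) + f = \left(f + 12 \left(1 + 24\right)\right) + f = \left(f + 12 \cdot 25\right) + f = \left(f + 300\right) + f = \left(300 + f\right) + f = 300 + 2 f$)
$K{\left(654 \right)} - n{\left(M,G \right)} = 654 \left(1 + 654\right) - \left(300 + 2 \left(-511\right)\right) = 654 \cdot 655 - \left(300 - 1022\right) = 428370 - -722 = 428370 + 722 = 429092$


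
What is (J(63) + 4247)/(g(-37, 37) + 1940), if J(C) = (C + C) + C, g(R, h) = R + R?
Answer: 2218/933 ≈ 2.3773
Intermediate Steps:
g(R, h) = 2*R
J(C) = 3*C (J(C) = 2*C + C = 3*C)
(J(63) + 4247)/(g(-37, 37) + 1940) = (3*63 + 4247)/(2*(-37) + 1940) = (189 + 4247)/(-74 + 1940) = 4436/1866 = 4436*(1/1866) = 2218/933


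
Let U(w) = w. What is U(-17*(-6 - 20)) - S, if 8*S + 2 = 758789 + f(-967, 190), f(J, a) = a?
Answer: -755441/8 ≈ -94430.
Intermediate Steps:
S = 758977/8 (S = -1/4 + (758789 + 190)/8 = -1/4 + (1/8)*758979 = -1/4 + 758979/8 = 758977/8 ≈ 94872.)
U(-17*(-6 - 20)) - S = -17*(-6 - 20) - 1*758977/8 = -17*(-26) - 758977/8 = 442 - 758977/8 = -755441/8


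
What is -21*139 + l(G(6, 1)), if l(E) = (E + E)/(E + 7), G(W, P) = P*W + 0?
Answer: -37935/13 ≈ -2918.1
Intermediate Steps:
G(W, P) = P*W
l(E) = 2*E/(7 + E) (l(E) = (2*E)/(7 + E) = 2*E/(7 + E))
-21*139 + l(G(6, 1)) = -21*139 + 2*(1*6)/(7 + 1*6) = -2919 + 2*6/(7 + 6) = -2919 + 2*6/13 = -2919 + 2*6*(1/13) = -2919 + 12/13 = -37935/13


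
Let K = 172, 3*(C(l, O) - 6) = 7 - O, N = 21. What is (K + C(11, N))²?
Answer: 270400/9 ≈ 30044.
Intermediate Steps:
C(l, O) = 25/3 - O/3 (C(l, O) = 6 + (7 - O)/3 = 6 + (7/3 - O/3) = 25/3 - O/3)
(K + C(11, N))² = (172 + (25/3 - ⅓*21))² = (172 + (25/3 - 7))² = (172 + 4/3)² = (520/3)² = 270400/9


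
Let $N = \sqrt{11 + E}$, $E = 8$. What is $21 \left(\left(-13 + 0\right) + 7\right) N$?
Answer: $- 126 \sqrt{19} \approx -549.22$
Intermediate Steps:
$N = \sqrt{19}$ ($N = \sqrt{11 + 8} = \sqrt{19} \approx 4.3589$)
$21 \left(\left(-13 + 0\right) + 7\right) N = 21 \left(\left(-13 + 0\right) + 7\right) \sqrt{19} = 21 \left(-13 + 7\right) \sqrt{19} = 21 \left(-6\right) \sqrt{19} = - 126 \sqrt{19}$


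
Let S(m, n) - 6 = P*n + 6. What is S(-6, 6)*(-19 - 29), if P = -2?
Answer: 0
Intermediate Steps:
S(m, n) = 12 - 2*n (S(m, n) = 6 + (-2*n + 6) = 6 + (6 - 2*n) = 12 - 2*n)
S(-6, 6)*(-19 - 29) = (12 - 2*6)*(-19 - 29) = (12 - 12)*(-48) = 0*(-48) = 0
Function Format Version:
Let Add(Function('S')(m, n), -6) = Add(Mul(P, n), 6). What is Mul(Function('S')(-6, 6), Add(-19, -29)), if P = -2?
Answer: 0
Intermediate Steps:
Function('S')(m, n) = Add(12, Mul(-2, n)) (Function('S')(m, n) = Add(6, Add(Mul(-2, n), 6)) = Add(6, Add(6, Mul(-2, n))) = Add(12, Mul(-2, n)))
Mul(Function('S')(-6, 6), Add(-19, -29)) = Mul(Add(12, Mul(-2, 6)), Add(-19, -29)) = Mul(Add(12, -12), -48) = Mul(0, -48) = 0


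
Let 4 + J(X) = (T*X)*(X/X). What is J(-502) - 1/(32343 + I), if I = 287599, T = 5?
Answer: -804334189/319942 ≈ -2514.0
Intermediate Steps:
J(X) = -4 + 5*X (J(X) = -4 + (5*X)*(X/X) = -4 + (5*X)*1 = -4 + 5*X)
J(-502) - 1/(32343 + I) = (-4 + 5*(-502)) - 1/(32343 + 287599) = (-4 - 2510) - 1/319942 = -2514 - 1*1/319942 = -2514 - 1/319942 = -804334189/319942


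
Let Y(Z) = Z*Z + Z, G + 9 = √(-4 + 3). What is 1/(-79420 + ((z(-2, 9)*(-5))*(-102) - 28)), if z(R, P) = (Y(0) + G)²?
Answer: -4831/197242538 + 2295*I/394485076 ≈ -2.4493e-5 + 5.8177e-6*I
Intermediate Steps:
G = -9 + I (G = -9 + √(-4 + 3) = -9 + √(-1) = -9 + I ≈ -9.0 + 1.0*I)
Y(Z) = Z + Z² (Y(Z) = Z² + Z = Z + Z²)
z(R, P) = (-9 + I)² (z(R, P) = (0*(1 + 0) + (-9 + I))² = (0*1 + (-9 + I))² = (0 + (-9 + I))² = (-9 + I)²)
1/(-79420 + ((z(-2, 9)*(-5))*(-102) - 28)) = 1/(-79420 + (((9 - I)²*(-5))*(-102) - 28)) = 1/(-79420 + (-5*(9 - I)²*(-102) - 28)) = 1/(-79420 + (510*(9 - I)² - 28)) = 1/(-79420 + (-28 + 510*(9 - I)²)) = 1/(-79448 + 510*(9 - I)²)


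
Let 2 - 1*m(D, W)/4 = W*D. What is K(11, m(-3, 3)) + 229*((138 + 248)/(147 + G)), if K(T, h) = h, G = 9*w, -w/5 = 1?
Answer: 46441/51 ≈ 910.61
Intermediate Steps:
w = -5 (w = -5*1 = -5)
G = -45 (G = 9*(-5) = -45)
m(D, W) = 8 - 4*D*W (m(D, W) = 8 - 4*W*D = 8 - 4*D*W)
K(11, m(-3, 3)) + 229*((138 + 248)/(147 + G)) = (8 - 4*(-3)*3) + 229*((138 + 248)/(147 - 45)) = (8 + 36) + 229*(386/102) = 44 + 229*(386*(1/102)) = 44 + 229*(193/51) = 44 + 44197/51 = 46441/51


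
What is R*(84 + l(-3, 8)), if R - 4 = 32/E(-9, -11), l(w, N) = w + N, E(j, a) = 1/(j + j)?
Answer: -50908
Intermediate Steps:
E(j, a) = 1/(2*j)
l(w, N) = N + w
R = -572 (R = 4 + 32/(((1/2)/(-9))) = 4 + 32/(((1/2)*(-1/9))) = 4 + 32/(-1/18) = 4 + 32*(-18) = 4 - 576 = -572)
R*(84 + l(-3, 8)) = -572*(84 + (8 - 3)) = -572*(84 + 5) = -572*89 = -50908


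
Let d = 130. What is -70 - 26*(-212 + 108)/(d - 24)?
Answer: -2358/53 ≈ -44.491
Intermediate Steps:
-70 - 26*(-212 + 108)/(d - 24) = -70 - 26*(-212 + 108)/(130 - 24) = -70 - (-2704)/106 = -70 - 26*(-52/53) = -70 + 1352/53 = -2358/53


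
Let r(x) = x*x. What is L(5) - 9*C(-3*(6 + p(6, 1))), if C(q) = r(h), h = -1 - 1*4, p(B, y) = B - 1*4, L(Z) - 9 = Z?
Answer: -211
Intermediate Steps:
L(Z) = 9 + Z
p(B, y) = -4 + B (p(B, y) = B - 4 = -4 + B)
h = -5 (h = -1 - 4 = -5)
r(x) = x**2
C(q) = 25 (C(q) = (-5)**2 = 25)
L(5) - 9*C(-3*(6 + p(6, 1))) = (9 + 5) - 9*25 = 14 - 225 = -211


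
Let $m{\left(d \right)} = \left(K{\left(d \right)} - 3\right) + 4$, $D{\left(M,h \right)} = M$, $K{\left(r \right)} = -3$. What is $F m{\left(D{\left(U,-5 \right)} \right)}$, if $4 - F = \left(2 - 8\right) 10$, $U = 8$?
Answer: $-128$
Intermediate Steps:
$F = 64$ ($F = 4 - \left(2 - 8\right) 10 = 4 - \left(-6\right) 10 = 4 - -60 = 4 + 60 = 64$)
$m{\left(d \right)} = -2$ ($m{\left(d \right)} = \left(-3 - 3\right) + 4 = -6 + 4 = -2$)
$F m{\left(D{\left(U,-5 \right)} \right)} = 64 \left(-2\right) = -128$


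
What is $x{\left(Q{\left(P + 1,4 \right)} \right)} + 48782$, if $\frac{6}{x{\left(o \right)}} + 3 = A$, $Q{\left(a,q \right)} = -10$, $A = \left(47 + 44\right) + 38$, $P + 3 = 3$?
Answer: $\frac{1024423}{21} \approx 48782.0$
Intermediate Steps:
$P = 0$ ($P = -3 + 3 = 0$)
$A = 129$ ($A = 91 + 38 = 129$)
$x{\left(o \right)} = \frac{1}{21}$ ($x{\left(o \right)} = \frac{6}{-3 + 129} = \frac{6}{126} = 6 \cdot \frac{1}{126} = \frac{1}{21}$)
$x{\left(Q{\left(P + 1,4 \right)} \right)} + 48782 = \frac{1}{21} + 48782 = \frac{1024423}{21}$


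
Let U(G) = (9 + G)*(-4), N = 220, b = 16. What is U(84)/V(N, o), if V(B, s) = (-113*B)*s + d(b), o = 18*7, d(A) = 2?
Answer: 186/1566179 ≈ 0.00011876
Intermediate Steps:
U(G) = -36 - 4*G
o = 126
V(B, s) = 2 - 113*B*s (V(B, s) = (-113*B)*s + 2 = -113*B*s + 2 = 2 - 113*B*s)
U(84)/V(N, o) = (-36 - 4*84)/(2 - 113*220*126) = (-36 - 336)/(2 - 3132360) = -372/(-3132358) = -372*(-1/3132358) = 186/1566179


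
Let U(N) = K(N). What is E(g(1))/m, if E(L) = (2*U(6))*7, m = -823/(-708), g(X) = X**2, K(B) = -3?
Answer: -29736/823 ≈ -36.131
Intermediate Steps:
U(N) = -3
m = 823/708 (m = -823*(-1/708) = 823/708 ≈ 1.1624)
E(L) = -42 (E(L) = (2*(-3))*7 = -6*7 = -42)
E(g(1))/m = -42/823/708 = -42*708/823 = -29736/823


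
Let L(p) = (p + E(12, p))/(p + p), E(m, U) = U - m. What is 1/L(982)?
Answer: 491/488 ≈ 1.0061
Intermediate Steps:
L(p) = (-12 + 2*p)/(2*p) (L(p) = (p + (p - 1*12))/(p + p) = (p + (p - 12))/((2*p)) = (p + (-12 + p))*(1/(2*p)) = (-12 + 2*p)*(1/(2*p)) = (-12 + 2*p)/(2*p))
1/L(982) = 1/((-6 + 982)/982) = 1/((1/982)*976) = 1/(488/491) = 491/488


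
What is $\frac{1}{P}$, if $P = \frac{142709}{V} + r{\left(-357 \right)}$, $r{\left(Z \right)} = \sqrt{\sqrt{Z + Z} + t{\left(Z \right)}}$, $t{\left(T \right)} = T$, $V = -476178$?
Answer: $- \frac{1}{\frac{7511}{25062} - \sqrt{-357 + i \sqrt{714}}} \approx 0.0011377 - 0.052864 i$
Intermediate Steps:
$r{\left(Z \right)} = \sqrt{Z + \sqrt{2} \sqrt{Z}}$ ($r{\left(Z \right)} = \sqrt{\sqrt{Z + Z} + Z} = \sqrt{\sqrt{2 Z} + Z} = \sqrt{\sqrt{2} \sqrt{Z} + Z} = \sqrt{Z + \sqrt{2} \sqrt{Z}}$)
$P = - \frac{7511}{25062} + \sqrt{-357 + i \sqrt{714}}$ ($P = \frac{142709}{-476178} + \sqrt{-357 + \sqrt{2} \sqrt{-357}} = 142709 \left(- \frac{1}{476178}\right) + \sqrt{-357 + \sqrt{2} i \sqrt{357}} = - \frac{7511}{25062} + \sqrt{-357 + i \sqrt{714}} \approx 0.40692 + 18.908 i$)
$\frac{1}{P} = \frac{1}{- \frac{7511}{25062} + \sqrt{-357 + i \sqrt{714}}}$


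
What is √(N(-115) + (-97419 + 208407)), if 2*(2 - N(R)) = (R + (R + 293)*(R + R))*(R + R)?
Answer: I*√4610335 ≈ 2147.2*I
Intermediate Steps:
N(R) = 2 - R*(R + 2*R*(293 + R)) (N(R) = 2 - (R + (R + 293)*(R + R))*(R + R)/2 = 2 - (R + (293 + R)*(2*R))*2*R/2 = 2 - (R + 2*R*(293 + R))*2*R/2 = 2 - R*(R + 2*R*(293 + R)))
√(N(-115) + (-97419 + 208407)) = √((2 - 587*(-115)² - 2*(-115)³) + (-97419 + 208407)) = √((2 - 587*13225 - 2*(-1520875)) + 110988) = √((2 - 7763075 + 3041750) + 110988) = √(-4721323 + 110988) = √(-4610335) = I*√4610335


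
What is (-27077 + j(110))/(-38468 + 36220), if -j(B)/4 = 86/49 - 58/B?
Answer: 72985751/6058360 ≈ 12.047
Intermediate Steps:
j(B) = -344/49 + 232/B (j(B) = -4*(86/49 - 58/B) = -344/49 + 232/B)
(-27077 + j(110))/(-38468 + 36220) = (-27077 + (-344/49 + 232/110))/(-38468 + 36220) = (-27077 + (-344/49 + 232*(1/110)))/(-2248) = (-27077 + (-344/49 + 116/55))*(-1/2248) = (-27077 - 13236/2695)*(-1/2248) = -72985751/2695*(-1/2248) = 72985751/6058360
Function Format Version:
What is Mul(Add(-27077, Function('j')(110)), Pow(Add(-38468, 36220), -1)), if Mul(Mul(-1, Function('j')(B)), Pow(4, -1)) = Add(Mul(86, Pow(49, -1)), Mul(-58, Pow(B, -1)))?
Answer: Rational(72985751, 6058360) ≈ 12.047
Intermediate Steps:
Function('j')(B) = Add(Rational(-344, 49), Mul(232, Pow(B, -1))) (Function('j')(B) = Mul(-4, Add(Mul(86, Pow(49, -1)), Mul(-58, Pow(B, -1)))) = Mul(-4, Add(Mul(86, Rational(1, 49)), Mul(-58, Pow(B, -1)))) = Mul(-4, Add(Rational(86, 49), Mul(-58, Pow(B, -1)))) = Add(Rational(-344, 49), Mul(232, Pow(B, -1))))
Mul(Add(-27077, Function('j')(110)), Pow(Add(-38468, 36220), -1)) = Mul(Add(-27077, Add(Rational(-344, 49), Mul(232, Pow(110, -1)))), Pow(Add(-38468, 36220), -1)) = Mul(Add(-27077, Add(Rational(-344, 49), Mul(232, Rational(1, 110)))), Pow(-2248, -1)) = Mul(Add(-27077, Add(Rational(-344, 49), Rational(116, 55))), Rational(-1, 2248)) = Mul(Add(-27077, Rational(-13236, 2695)), Rational(-1, 2248)) = Mul(Rational(-72985751, 2695), Rational(-1, 2248)) = Rational(72985751, 6058360)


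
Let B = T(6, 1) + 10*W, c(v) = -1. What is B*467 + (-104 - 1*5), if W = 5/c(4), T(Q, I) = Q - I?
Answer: -21124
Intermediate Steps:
W = -5 (W = 5/(-1) = 5*(-1) = -5)
B = -45 (B = (6 - 1*1) + 10*(-5) = (6 - 1) - 50 = 5 - 50 = -45)
B*467 + (-104 - 1*5) = -45*467 + (-104 - 1*5) = -21015 + (-104 - 5) = -21015 - 109 = -21124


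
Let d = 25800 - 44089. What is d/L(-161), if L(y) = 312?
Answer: -18289/312 ≈ -58.619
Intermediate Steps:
d = -18289
d/L(-161) = -18289/312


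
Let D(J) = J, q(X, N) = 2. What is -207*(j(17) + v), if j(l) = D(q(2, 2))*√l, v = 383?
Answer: -79281 - 414*√17 ≈ -80988.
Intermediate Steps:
j(l) = 2*√l
-207*(j(17) + v) = -207*(2*√17 + 383) = -207*(383 + 2*√17) = -79281 - 414*√17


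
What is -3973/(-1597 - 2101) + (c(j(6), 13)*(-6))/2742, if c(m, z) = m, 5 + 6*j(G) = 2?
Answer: 908755/844993 ≈ 1.0755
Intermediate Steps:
j(G) = -½ (j(G) = -⅚ + (⅙)*2 = -⅚ + ⅓ = -½)
-3973/(-1597 - 2101) + (c(j(6), 13)*(-6))/2742 = -3973/(-1597 - 2101) - ½*(-6)/2742 = -3973/(-3698) + 3*(1/2742) = -3973*(-1/3698) + 1/914 = 3973/3698 + 1/914 = 908755/844993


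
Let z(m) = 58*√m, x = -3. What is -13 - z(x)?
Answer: -13 - 58*I*√3 ≈ -13.0 - 100.46*I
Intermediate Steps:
-13 - z(x) = -13 - 58*√(-3) = -13 - 58*I*√3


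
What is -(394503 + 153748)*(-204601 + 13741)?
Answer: 104639185860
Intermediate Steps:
-(394503 + 153748)*(-204601 + 13741) = -548251*(-190860) = -1*(-104639185860) = 104639185860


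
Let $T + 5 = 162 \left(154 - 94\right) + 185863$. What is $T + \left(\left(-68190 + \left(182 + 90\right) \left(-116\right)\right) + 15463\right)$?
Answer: $111299$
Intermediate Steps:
$T = 195578$ ($T = -5 + \left(162 \left(154 - 94\right) + 185863\right) = -5 + \left(162 \cdot 60 + 185863\right) = -5 + \left(9720 + 185863\right) = -5 + 195583 = 195578$)
$T + \left(\left(-68190 + \left(182 + 90\right) \left(-116\right)\right) + 15463\right) = 195578 + \left(\left(-68190 + \left(182 + 90\right) \left(-116\right)\right) + 15463\right) = 195578 + \left(\left(-68190 + 272 \left(-116\right)\right) + 15463\right) = 195578 + \left(\left(-68190 - 31552\right) + 15463\right) = 195578 + \left(-99742 + 15463\right) = 195578 - 84279 = 111299$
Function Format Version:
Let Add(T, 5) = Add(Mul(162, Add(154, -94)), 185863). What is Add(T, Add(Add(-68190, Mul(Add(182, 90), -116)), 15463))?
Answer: 111299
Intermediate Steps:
T = 195578 (T = Add(-5, Add(Mul(162, Add(154, -94)), 185863)) = Add(-5, Add(Mul(162, 60), 185863)) = Add(-5, Add(9720, 185863)) = Add(-5, 195583) = 195578)
Add(T, Add(Add(-68190, Mul(Add(182, 90), -116)), 15463)) = Add(195578, Add(Add(-68190, Mul(Add(182, 90), -116)), 15463)) = Add(195578, Add(Add(-68190, Mul(272, -116)), 15463)) = Add(195578, Add(Add(-68190, -31552), 15463)) = Add(195578, Add(-99742, 15463)) = Add(195578, -84279) = 111299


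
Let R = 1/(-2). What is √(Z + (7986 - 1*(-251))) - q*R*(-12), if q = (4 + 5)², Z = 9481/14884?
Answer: -486 + 3*√13623221/122 ≈ -395.24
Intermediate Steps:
Z = 9481/14884 (Z = 9481*(1/14884) = 9481/14884 ≈ 0.63699)
q = 81 (q = 9² = 81)
R = -½ ≈ -0.50000
√(Z + (7986 - 1*(-251))) - q*R*(-12) = √(9481/14884 + (7986 - 1*(-251))) - 81*(-½)*(-12) = √(9481/14884 + (7986 + 251)) - (-81)*(-12)/2 = √(9481/14884 + 8237) - 1*486 = √(122608989/14884) - 486 = 3*√13623221/122 - 486 = -486 + 3*√13623221/122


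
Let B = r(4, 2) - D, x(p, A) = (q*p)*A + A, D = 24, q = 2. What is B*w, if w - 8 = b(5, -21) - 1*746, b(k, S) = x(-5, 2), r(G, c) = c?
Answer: 16632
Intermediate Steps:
x(p, A) = A + 2*A*p (x(p, A) = (2*p)*A + A = 2*A*p + A = A + 2*A*p)
b(k, S) = -18 (b(k, S) = 2*(1 + 2*(-5)) = 2*(1 - 10) = 2*(-9) = -18)
B = -22 (B = 2 - 1*24 = 2 - 24 = -22)
w = -756 (w = 8 + (-18 - 1*746) = 8 + (-18 - 746) = 8 - 764 = -756)
B*w = -22*(-756) = 16632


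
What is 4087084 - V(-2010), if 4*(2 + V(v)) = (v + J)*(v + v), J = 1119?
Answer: 3191631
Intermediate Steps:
V(v) = -2 + v*(1119 + v)/2 (V(v) = -2 + ((v + 1119)*(v + v))/4 = -2 + ((1119 + v)*(2*v))/4 = -2 + (2*v*(1119 + v))/4 = -2 + v*(1119 + v)/2)
4087084 - V(-2010) = 4087084 - (-2 + (1/2)*(-2010)**2 + (1119/2)*(-2010)) = 4087084 - (-2 + (1/2)*4040100 - 1124595) = 4087084 - (-2 + 2020050 - 1124595) = 4087084 - 1*895453 = 4087084 - 895453 = 3191631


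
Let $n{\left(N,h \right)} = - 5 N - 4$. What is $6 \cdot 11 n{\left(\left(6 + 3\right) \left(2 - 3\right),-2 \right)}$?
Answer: $2706$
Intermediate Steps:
$n{\left(N,h \right)} = -4 - 5 N$ ($n{\left(N,h \right)} = - 5 N - 4 = -4 - 5 N$)
$6 \cdot 11 n{\left(\left(6 + 3\right) \left(2 - 3\right),-2 \right)} = 6 \cdot 11 \left(-4 - 5 \left(6 + 3\right) \left(2 - 3\right)\right) = 66 \left(-4 - 5 \cdot 9 \left(-1\right)\right) = 66 \left(-4 - -45\right) = 66 \left(-4 + 45\right) = 66 \cdot 41 = 2706$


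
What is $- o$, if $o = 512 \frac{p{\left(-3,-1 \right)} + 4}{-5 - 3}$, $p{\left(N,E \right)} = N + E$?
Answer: $0$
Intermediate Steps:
$p{\left(N,E \right)} = E + N$
$o = 0$ ($o = 512 \frac{\left(-1 - 3\right) + 4}{-5 - 3} = 512 \frac{-4 + 4}{-8} = 512 \cdot 0 \left(- \frac{1}{8}\right) = 512 \cdot 0 = 0$)
$- o = \left(-1\right) 0 = 0$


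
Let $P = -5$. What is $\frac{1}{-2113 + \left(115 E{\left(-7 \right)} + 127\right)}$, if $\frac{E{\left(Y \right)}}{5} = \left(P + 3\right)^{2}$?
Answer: $\frac{1}{314} \approx 0.0031847$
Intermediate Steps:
$E{\left(Y \right)} = 20$ ($E{\left(Y \right)} = 5 \left(-5 + 3\right)^{2} = 5 \left(-2\right)^{2} = 5 \cdot 4 = 20$)
$\frac{1}{-2113 + \left(115 E{\left(-7 \right)} + 127\right)} = \frac{1}{-2113 + \left(115 \cdot 20 + 127\right)} = \frac{1}{-2113 + \left(2300 + 127\right)} = \frac{1}{-2113 + 2427} = \frac{1}{314}$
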